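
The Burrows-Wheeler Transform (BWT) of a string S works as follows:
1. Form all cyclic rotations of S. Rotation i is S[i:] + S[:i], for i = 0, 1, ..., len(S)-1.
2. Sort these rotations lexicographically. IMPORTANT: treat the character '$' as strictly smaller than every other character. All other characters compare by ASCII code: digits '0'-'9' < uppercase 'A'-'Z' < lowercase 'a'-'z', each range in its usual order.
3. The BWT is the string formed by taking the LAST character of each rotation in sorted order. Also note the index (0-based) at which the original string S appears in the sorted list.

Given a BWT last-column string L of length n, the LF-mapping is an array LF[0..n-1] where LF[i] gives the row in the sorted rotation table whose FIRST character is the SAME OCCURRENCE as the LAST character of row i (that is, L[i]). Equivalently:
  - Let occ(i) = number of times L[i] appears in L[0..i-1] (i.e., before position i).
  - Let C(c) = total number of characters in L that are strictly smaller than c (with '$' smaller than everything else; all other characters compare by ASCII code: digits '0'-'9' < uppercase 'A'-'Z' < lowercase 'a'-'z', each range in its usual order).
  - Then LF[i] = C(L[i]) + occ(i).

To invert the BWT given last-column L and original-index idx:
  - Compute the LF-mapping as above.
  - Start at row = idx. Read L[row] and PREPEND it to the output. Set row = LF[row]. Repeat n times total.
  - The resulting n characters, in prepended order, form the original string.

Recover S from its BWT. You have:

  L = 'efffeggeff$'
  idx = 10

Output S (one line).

Answer: gfeffgfefe$

Derivation:
LF mapping: 1 4 5 6 2 9 10 3 7 8 0
Walk LF starting at row 10, prepending L[row]:
  step 1: row=10, L[10]='$', prepend. Next row=LF[10]=0
  step 2: row=0, L[0]='e', prepend. Next row=LF[0]=1
  step 3: row=1, L[1]='f', prepend. Next row=LF[1]=4
  step 4: row=4, L[4]='e', prepend. Next row=LF[4]=2
  step 5: row=2, L[2]='f', prepend. Next row=LF[2]=5
  step 6: row=5, L[5]='g', prepend. Next row=LF[5]=9
  step 7: row=9, L[9]='f', prepend. Next row=LF[9]=8
  step 8: row=8, L[8]='f', prepend. Next row=LF[8]=7
  step 9: row=7, L[7]='e', prepend. Next row=LF[7]=3
  step 10: row=3, L[3]='f', prepend. Next row=LF[3]=6
  step 11: row=6, L[6]='g', prepend. Next row=LF[6]=10
Reversed output: gfeffgfefe$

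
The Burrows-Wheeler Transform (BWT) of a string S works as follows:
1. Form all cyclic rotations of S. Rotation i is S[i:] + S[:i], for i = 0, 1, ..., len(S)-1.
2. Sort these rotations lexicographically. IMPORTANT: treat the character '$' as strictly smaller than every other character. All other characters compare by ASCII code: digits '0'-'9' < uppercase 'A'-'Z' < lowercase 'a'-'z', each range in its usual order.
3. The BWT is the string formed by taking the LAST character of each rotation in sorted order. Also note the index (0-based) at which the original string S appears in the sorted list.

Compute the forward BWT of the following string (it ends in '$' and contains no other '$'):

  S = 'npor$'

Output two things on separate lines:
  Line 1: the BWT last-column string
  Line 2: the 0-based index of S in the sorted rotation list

All 5 rotations (rotation i = S[i:]+S[:i]):
  rot[0] = npor$
  rot[1] = por$n
  rot[2] = or$np
  rot[3] = r$npo
  rot[4] = $npor
Sorted (with $ < everything):
  sorted[0] = $npor  (last char: 'r')
  sorted[1] = npor$  (last char: '$')
  sorted[2] = or$np  (last char: 'p')
  sorted[3] = por$n  (last char: 'n')
  sorted[4] = r$npo  (last char: 'o')
Last column: r$pno
Original string S is at sorted index 1

Answer: r$pno
1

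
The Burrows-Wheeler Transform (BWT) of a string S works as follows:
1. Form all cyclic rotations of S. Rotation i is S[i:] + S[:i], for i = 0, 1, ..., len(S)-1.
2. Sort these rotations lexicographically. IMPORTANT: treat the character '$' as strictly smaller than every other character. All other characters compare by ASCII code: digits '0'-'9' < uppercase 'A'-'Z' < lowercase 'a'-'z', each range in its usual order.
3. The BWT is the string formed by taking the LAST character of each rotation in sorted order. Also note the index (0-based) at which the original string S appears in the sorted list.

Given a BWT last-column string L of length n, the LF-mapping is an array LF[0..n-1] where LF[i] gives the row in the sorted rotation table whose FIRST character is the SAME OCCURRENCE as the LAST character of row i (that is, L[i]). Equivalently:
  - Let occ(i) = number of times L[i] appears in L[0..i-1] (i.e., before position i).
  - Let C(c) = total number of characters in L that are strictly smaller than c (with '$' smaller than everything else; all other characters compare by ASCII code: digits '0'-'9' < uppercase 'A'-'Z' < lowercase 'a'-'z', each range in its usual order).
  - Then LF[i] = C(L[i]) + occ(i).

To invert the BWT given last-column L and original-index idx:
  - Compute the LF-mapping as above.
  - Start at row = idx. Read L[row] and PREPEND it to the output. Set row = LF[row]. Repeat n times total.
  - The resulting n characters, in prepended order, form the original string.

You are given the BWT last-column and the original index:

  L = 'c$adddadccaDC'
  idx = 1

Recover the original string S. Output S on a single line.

Answer: CdccdaDdadac$

Derivation:
LF mapping: 6 0 3 9 10 11 4 12 7 8 5 2 1
Walk LF starting at row 1, prepending L[row]:
  step 1: row=1, L[1]='$', prepend. Next row=LF[1]=0
  step 2: row=0, L[0]='c', prepend. Next row=LF[0]=6
  step 3: row=6, L[6]='a', prepend. Next row=LF[6]=4
  step 4: row=4, L[4]='d', prepend. Next row=LF[4]=10
  step 5: row=10, L[10]='a', prepend. Next row=LF[10]=5
  step 6: row=5, L[5]='d', prepend. Next row=LF[5]=11
  step 7: row=11, L[11]='D', prepend. Next row=LF[11]=2
  step 8: row=2, L[2]='a', prepend. Next row=LF[2]=3
  step 9: row=3, L[3]='d', prepend. Next row=LF[3]=9
  step 10: row=9, L[9]='c', prepend. Next row=LF[9]=8
  step 11: row=8, L[8]='c', prepend. Next row=LF[8]=7
  step 12: row=7, L[7]='d', prepend. Next row=LF[7]=12
  step 13: row=12, L[12]='C', prepend. Next row=LF[12]=1
Reversed output: CdccdaDdadac$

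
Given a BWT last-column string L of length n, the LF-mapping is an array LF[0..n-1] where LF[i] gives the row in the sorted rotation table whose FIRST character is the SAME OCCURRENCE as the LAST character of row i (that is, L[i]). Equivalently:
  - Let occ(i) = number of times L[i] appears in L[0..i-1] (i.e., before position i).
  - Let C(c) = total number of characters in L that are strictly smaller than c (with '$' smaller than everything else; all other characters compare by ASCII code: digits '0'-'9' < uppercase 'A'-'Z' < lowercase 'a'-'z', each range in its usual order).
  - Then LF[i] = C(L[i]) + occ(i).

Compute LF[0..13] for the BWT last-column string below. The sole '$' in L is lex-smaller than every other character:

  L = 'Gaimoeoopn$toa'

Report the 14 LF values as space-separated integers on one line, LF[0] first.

Char counts: '$':1, 'G':1, 'a':2, 'e':1, 'i':1, 'm':1, 'n':1, 'o':4, 'p':1, 't':1
C (first-col start): C('$')=0, C('G')=1, C('a')=2, C('e')=4, C('i')=5, C('m')=6, C('n')=7, C('o')=8, C('p')=12, C('t')=13
L[0]='G': occ=0, LF[0]=C('G')+0=1+0=1
L[1]='a': occ=0, LF[1]=C('a')+0=2+0=2
L[2]='i': occ=0, LF[2]=C('i')+0=5+0=5
L[3]='m': occ=0, LF[3]=C('m')+0=6+0=6
L[4]='o': occ=0, LF[4]=C('o')+0=8+0=8
L[5]='e': occ=0, LF[5]=C('e')+0=4+0=4
L[6]='o': occ=1, LF[6]=C('o')+1=8+1=9
L[7]='o': occ=2, LF[7]=C('o')+2=8+2=10
L[8]='p': occ=0, LF[8]=C('p')+0=12+0=12
L[9]='n': occ=0, LF[9]=C('n')+0=7+0=7
L[10]='$': occ=0, LF[10]=C('$')+0=0+0=0
L[11]='t': occ=0, LF[11]=C('t')+0=13+0=13
L[12]='o': occ=3, LF[12]=C('o')+3=8+3=11
L[13]='a': occ=1, LF[13]=C('a')+1=2+1=3

Answer: 1 2 5 6 8 4 9 10 12 7 0 13 11 3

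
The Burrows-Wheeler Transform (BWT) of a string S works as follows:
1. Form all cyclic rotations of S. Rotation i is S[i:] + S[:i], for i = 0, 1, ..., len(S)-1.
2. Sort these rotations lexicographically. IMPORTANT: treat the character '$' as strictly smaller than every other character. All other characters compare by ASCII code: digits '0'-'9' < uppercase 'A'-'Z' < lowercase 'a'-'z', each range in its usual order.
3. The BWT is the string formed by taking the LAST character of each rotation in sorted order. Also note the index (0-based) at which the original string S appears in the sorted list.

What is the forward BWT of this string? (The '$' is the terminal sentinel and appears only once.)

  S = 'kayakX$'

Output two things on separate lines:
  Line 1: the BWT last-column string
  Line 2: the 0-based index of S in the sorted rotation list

All 7 rotations (rotation i = S[i:]+S[:i]):
  rot[0] = kayakX$
  rot[1] = ayakX$k
  rot[2] = yakX$ka
  rot[3] = akX$kay
  rot[4] = kX$kaya
  rot[5] = X$kayak
  rot[6] = $kayakX
Sorted (with $ < everything):
  sorted[0] = $kayakX  (last char: 'X')
  sorted[1] = X$kayak  (last char: 'k')
  sorted[2] = akX$kay  (last char: 'y')
  sorted[3] = ayakX$k  (last char: 'k')
  sorted[4] = kX$kaya  (last char: 'a')
  sorted[5] = kayakX$  (last char: '$')
  sorted[6] = yakX$ka  (last char: 'a')
Last column: Xkyka$a
Original string S is at sorted index 5

Answer: Xkyka$a
5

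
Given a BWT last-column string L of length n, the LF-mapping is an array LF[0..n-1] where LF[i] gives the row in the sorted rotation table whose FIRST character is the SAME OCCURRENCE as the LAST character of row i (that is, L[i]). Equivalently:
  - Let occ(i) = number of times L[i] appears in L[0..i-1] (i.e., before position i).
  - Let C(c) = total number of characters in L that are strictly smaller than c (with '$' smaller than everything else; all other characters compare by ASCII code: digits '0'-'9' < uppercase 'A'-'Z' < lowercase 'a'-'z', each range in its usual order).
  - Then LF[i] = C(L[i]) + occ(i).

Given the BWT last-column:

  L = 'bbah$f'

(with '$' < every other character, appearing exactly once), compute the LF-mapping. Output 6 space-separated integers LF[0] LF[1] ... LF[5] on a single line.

Char counts: '$':1, 'a':1, 'b':2, 'f':1, 'h':1
C (first-col start): C('$')=0, C('a')=1, C('b')=2, C('f')=4, C('h')=5
L[0]='b': occ=0, LF[0]=C('b')+0=2+0=2
L[1]='b': occ=1, LF[1]=C('b')+1=2+1=3
L[2]='a': occ=0, LF[2]=C('a')+0=1+0=1
L[3]='h': occ=0, LF[3]=C('h')+0=5+0=5
L[4]='$': occ=0, LF[4]=C('$')+0=0+0=0
L[5]='f': occ=0, LF[5]=C('f')+0=4+0=4

Answer: 2 3 1 5 0 4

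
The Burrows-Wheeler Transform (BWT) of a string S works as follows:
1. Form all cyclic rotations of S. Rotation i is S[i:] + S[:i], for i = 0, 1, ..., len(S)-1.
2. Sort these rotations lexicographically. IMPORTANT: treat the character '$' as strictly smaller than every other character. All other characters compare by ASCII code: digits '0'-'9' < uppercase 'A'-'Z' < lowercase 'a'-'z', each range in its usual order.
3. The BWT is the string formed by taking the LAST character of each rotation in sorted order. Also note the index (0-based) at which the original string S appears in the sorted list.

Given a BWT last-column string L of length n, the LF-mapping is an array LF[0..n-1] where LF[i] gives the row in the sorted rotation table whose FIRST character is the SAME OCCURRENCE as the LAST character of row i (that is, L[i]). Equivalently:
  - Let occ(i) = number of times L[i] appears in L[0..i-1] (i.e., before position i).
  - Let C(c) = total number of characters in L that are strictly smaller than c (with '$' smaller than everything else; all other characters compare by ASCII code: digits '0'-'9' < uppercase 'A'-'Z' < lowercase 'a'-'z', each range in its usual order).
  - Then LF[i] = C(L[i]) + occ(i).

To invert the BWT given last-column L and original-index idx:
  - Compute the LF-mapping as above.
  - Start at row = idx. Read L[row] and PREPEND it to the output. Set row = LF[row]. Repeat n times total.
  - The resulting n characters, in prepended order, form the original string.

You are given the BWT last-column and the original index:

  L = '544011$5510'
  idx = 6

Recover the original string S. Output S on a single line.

LF mapping: 8 6 7 1 3 4 0 9 10 5 2
Walk LF starting at row 6, prepending L[row]:
  step 1: row=6, L[6]='$', prepend. Next row=LF[6]=0
  step 2: row=0, L[0]='5', prepend. Next row=LF[0]=8
  step 3: row=8, L[8]='5', prepend. Next row=LF[8]=10
  step 4: row=10, L[10]='0', prepend. Next row=LF[10]=2
  step 5: row=2, L[2]='4', prepend. Next row=LF[2]=7
  step 6: row=7, L[7]='5', prepend. Next row=LF[7]=9
  step 7: row=9, L[9]='1', prepend. Next row=LF[9]=5
  step 8: row=5, L[5]='1', prepend. Next row=LF[5]=4
  step 9: row=4, L[4]='1', prepend. Next row=LF[4]=3
  step 10: row=3, L[3]='0', prepend. Next row=LF[3]=1
  step 11: row=1, L[1]='4', prepend. Next row=LF[1]=6
Reversed output: 4011154055$

Answer: 4011154055$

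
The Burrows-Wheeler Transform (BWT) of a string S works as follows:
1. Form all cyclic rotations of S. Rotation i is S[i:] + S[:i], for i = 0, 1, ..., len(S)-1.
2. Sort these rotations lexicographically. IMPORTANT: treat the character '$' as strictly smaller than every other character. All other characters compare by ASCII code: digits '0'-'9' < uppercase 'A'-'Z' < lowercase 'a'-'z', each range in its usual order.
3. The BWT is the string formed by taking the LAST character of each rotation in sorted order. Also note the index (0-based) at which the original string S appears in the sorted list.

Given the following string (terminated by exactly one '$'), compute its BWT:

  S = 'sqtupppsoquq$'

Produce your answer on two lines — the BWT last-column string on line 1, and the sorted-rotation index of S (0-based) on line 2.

Answer: qsuppusop$qtq
9

Derivation:
All 13 rotations (rotation i = S[i:]+S[:i]):
  rot[0] = sqtupppsoquq$
  rot[1] = qtupppsoquq$s
  rot[2] = tupppsoquq$sq
  rot[3] = upppsoquq$sqt
  rot[4] = pppsoquq$sqtu
  rot[5] = ppsoquq$sqtup
  rot[6] = psoquq$sqtupp
  rot[7] = soquq$sqtuppp
  rot[8] = oquq$sqtuppps
  rot[9] = quq$sqtupppso
  rot[10] = uq$sqtupppsoq
  rot[11] = q$sqtupppsoqu
  rot[12] = $sqtupppsoquq
Sorted (with $ < everything):
  sorted[0] = $sqtupppsoquq  (last char: 'q')
  sorted[1] = oquq$sqtuppps  (last char: 's')
  sorted[2] = pppsoquq$sqtu  (last char: 'u')
  sorted[3] = ppsoquq$sqtup  (last char: 'p')
  sorted[4] = psoquq$sqtupp  (last char: 'p')
  sorted[5] = q$sqtupppsoqu  (last char: 'u')
  sorted[6] = qtupppsoquq$s  (last char: 's')
  sorted[7] = quq$sqtupppso  (last char: 'o')
  sorted[8] = soquq$sqtuppp  (last char: 'p')
  sorted[9] = sqtupppsoquq$  (last char: '$')
  sorted[10] = tupppsoquq$sq  (last char: 'q')
  sorted[11] = upppsoquq$sqt  (last char: 't')
  sorted[12] = uq$sqtupppsoq  (last char: 'q')
Last column: qsuppusop$qtq
Original string S is at sorted index 9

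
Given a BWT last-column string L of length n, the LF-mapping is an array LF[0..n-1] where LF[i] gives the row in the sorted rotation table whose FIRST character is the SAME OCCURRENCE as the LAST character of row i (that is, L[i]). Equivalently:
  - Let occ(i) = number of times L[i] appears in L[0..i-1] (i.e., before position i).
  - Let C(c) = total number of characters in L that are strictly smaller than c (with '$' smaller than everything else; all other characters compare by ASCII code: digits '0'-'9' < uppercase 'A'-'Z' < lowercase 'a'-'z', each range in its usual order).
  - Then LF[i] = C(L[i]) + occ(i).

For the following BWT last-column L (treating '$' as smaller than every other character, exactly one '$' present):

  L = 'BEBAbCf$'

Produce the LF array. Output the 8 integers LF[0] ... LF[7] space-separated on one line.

Answer: 2 5 3 1 6 4 7 0

Derivation:
Char counts: '$':1, 'A':1, 'B':2, 'C':1, 'E':1, 'b':1, 'f':1
C (first-col start): C('$')=0, C('A')=1, C('B')=2, C('C')=4, C('E')=5, C('b')=6, C('f')=7
L[0]='B': occ=0, LF[0]=C('B')+0=2+0=2
L[1]='E': occ=0, LF[1]=C('E')+0=5+0=5
L[2]='B': occ=1, LF[2]=C('B')+1=2+1=3
L[3]='A': occ=0, LF[3]=C('A')+0=1+0=1
L[4]='b': occ=0, LF[4]=C('b')+0=6+0=6
L[5]='C': occ=0, LF[5]=C('C')+0=4+0=4
L[6]='f': occ=0, LF[6]=C('f')+0=7+0=7
L[7]='$': occ=0, LF[7]=C('$')+0=0+0=0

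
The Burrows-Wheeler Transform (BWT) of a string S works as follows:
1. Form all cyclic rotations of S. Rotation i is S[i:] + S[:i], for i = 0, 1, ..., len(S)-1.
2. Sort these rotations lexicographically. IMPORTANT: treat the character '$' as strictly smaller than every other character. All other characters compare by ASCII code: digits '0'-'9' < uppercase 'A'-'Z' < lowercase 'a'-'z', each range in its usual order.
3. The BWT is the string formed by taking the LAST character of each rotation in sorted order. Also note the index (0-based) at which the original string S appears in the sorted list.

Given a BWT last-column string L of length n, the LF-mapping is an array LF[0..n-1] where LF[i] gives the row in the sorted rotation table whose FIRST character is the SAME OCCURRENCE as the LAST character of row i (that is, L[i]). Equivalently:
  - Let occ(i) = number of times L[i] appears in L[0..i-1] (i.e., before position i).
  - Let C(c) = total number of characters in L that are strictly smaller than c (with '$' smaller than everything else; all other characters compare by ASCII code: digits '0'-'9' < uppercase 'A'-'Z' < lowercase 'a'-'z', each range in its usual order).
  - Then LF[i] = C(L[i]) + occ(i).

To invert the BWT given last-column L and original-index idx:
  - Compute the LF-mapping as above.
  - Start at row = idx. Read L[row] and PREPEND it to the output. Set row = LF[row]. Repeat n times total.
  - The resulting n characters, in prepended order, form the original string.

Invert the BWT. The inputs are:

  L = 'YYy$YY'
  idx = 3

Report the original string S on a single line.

Answer: YYyYY$

Derivation:
LF mapping: 1 2 5 0 3 4
Walk LF starting at row 3, prepending L[row]:
  step 1: row=3, L[3]='$', prepend. Next row=LF[3]=0
  step 2: row=0, L[0]='Y', prepend. Next row=LF[0]=1
  step 3: row=1, L[1]='Y', prepend. Next row=LF[1]=2
  step 4: row=2, L[2]='y', prepend. Next row=LF[2]=5
  step 5: row=5, L[5]='Y', prepend. Next row=LF[5]=4
  step 6: row=4, L[4]='Y', prepend. Next row=LF[4]=3
Reversed output: YYyYY$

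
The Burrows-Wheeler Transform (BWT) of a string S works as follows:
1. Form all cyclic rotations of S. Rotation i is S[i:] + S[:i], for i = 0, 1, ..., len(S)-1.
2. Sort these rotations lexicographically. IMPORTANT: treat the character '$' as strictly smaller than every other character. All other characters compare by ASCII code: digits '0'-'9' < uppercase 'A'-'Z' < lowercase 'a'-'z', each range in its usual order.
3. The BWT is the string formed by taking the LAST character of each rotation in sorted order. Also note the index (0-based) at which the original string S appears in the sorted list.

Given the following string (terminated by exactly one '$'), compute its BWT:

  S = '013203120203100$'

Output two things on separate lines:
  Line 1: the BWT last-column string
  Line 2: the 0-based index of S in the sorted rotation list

All 16 rotations (rotation i = S[i:]+S[:i]):
  rot[0] = 013203120203100$
  rot[1] = 13203120203100$0
  rot[2] = 3203120203100$01
  rot[3] = 203120203100$013
  rot[4] = 03120203100$0132
  rot[5] = 3120203100$01320
  rot[6] = 120203100$013203
  rot[7] = 20203100$0132031
  rot[8] = 0203100$01320312
  rot[9] = 203100$013203120
  rot[10] = 03100$0132031202
  rot[11] = 3100$01320312020
  rot[12] = 100$013203120203
  rot[13] = 00$0132031202031
  rot[14] = 0$01320312020310
  rot[15] = $013203120203100
Sorted (with $ < everything):
  sorted[0] = $013203120203100  (last char: '0')
  sorted[1] = 0$01320312020310  (last char: '0')
  sorted[2] = 00$0132031202031  (last char: '1')
  sorted[3] = 013203120203100$  (last char: '$')
  sorted[4] = 0203100$01320312  (last char: '2')
  sorted[5] = 03100$0132031202  (last char: '2')
  sorted[6] = 03120203100$0132  (last char: '2')
  sorted[7] = 100$013203120203  (last char: '3')
  sorted[8] = 120203100$013203  (last char: '3')
  sorted[9] = 13203120203100$0  (last char: '0')
  sorted[10] = 20203100$0132031  (last char: '1')
  sorted[11] = 203100$013203120  (last char: '0')
  sorted[12] = 203120203100$013  (last char: '3')
  sorted[13] = 3100$01320312020  (last char: '0')
  sorted[14] = 3120203100$01320  (last char: '0')
  sorted[15] = 3203120203100$01  (last char: '1')
Last column: 001$222330103001
Original string S is at sorted index 3

Answer: 001$222330103001
3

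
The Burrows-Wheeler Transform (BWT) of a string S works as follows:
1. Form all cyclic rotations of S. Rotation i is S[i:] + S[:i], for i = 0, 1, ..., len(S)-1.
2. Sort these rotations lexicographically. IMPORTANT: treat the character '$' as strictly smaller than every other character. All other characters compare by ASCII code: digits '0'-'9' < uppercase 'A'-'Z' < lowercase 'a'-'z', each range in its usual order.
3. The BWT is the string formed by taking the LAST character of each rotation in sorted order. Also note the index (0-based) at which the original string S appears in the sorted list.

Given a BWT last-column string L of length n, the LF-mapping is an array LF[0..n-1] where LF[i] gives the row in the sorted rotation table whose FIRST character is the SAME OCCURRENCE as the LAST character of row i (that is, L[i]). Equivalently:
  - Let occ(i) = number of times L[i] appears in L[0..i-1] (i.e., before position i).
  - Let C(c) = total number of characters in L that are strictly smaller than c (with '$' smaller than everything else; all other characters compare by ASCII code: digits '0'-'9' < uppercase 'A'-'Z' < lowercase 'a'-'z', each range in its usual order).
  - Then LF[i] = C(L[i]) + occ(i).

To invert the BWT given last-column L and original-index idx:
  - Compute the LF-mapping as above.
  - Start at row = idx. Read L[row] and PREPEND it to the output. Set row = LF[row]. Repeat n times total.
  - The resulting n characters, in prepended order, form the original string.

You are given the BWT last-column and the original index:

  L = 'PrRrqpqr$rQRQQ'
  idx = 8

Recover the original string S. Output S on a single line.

Answer: qQrqRrQrpRQrP$

Derivation:
LF mapping: 1 10 5 11 8 7 9 12 0 13 2 6 3 4
Walk LF starting at row 8, prepending L[row]:
  step 1: row=8, L[8]='$', prepend. Next row=LF[8]=0
  step 2: row=0, L[0]='P', prepend. Next row=LF[0]=1
  step 3: row=1, L[1]='r', prepend. Next row=LF[1]=10
  step 4: row=10, L[10]='Q', prepend. Next row=LF[10]=2
  step 5: row=2, L[2]='R', prepend. Next row=LF[2]=5
  step 6: row=5, L[5]='p', prepend. Next row=LF[5]=7
  step 7: row=7, L[7]='r', prepend. Next row=LF[7]=12
  step 8: row=12, L[12]='Q', prepend. Next row=LF[12]=3
  step 9: row=3, L[3]='r', prepend. Next row=LF[3]=11
  step 10: row=11, L[11]='R', prepend. Next row=LF[11]=6
  step 11: row=6, L[6]='q', prepend. Next row=LF[6]=9
  step 12: row=9, L[9]='r', prepend. Next row=LF[9]=13
  step 13: row=13, L[13]='Q', prepend. Next row=LF[13]=4
  step 14: row=4, L[4]='q', prepend. Next row=LF[4]=8
Reversed output: qQrqRrQrpRQrP$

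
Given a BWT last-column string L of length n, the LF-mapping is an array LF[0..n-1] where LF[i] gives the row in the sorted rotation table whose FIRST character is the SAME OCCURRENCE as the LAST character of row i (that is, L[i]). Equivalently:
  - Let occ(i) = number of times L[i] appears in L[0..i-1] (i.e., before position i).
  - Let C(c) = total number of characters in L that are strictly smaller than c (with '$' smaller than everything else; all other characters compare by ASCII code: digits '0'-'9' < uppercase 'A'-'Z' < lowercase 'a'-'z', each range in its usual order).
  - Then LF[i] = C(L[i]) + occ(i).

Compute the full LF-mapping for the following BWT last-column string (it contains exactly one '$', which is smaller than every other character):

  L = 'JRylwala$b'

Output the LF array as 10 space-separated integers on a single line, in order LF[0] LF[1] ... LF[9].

Answer: 1 2 9 6 8 3 7 4 0 5

Derivation:
Char counts: '$':1, 'J':1, 'R':1, 'a':2, 'b':1, 'l':2, 'w':1, 'y':1
C (first-col start): C('$')=0, C('J')=1, C('R')=2, C('a')=3, C('b')=5, C('l')=6, C('w')=8, C('y')=9
L[0]='J': occ=0, LF[0]=C('J')+0=1+0=1
L[1]='R': occ=0, LF[1]=C('R')+0=2+0=2
L[2]='y': occ=0, LF[2]=C('y')+0=9+0=9
L[3]='l': occ=0, LF[3]=C('l')+0=6+0=6
L[4]='w': occ=0, LF[4]=C('w')+0=8+0=8
L[5]='a': occ=0, LF[5]=C('a')+0=3+0=3
L[6]='l': occ=1, LF[6]=C('l')+1=6+1=7
L[7]='a': occ=1, LF[7]=C('a')+1=3+1=4
L[8]='$': occ=0, LF[8]=C('$')+0=0+0=0
L[9]='b': occ=0, LF[9]=C('b')+0=5+0=5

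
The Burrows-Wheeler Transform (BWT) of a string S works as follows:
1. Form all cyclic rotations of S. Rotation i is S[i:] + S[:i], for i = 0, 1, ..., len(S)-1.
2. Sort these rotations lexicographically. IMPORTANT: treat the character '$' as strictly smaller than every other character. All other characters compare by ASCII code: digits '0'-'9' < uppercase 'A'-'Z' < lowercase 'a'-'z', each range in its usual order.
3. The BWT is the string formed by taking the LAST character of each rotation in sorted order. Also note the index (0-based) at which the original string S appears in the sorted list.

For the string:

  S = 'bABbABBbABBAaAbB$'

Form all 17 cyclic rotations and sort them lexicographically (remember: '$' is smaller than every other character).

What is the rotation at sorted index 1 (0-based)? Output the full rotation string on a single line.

All 17 rotations (rotation i = S[i:]+S[:i]):
  rot[0] = bABbABBbABBAaAbB$
  rot[1] = ABbABBbABBAaAbB$b
  rot[2] = BbABBbABBAaAbB$bA
  rot[3] = bABBbABBAaAbB$bAB
  rot[4] = ABBbABBAaAbB$bABb
  rot[5] = BBbABBAaAbB$bABbA
  rot[6] = BbABBAaAbB$bABbAB
  rot[7] = bABBAaAbB$bABbABB
  rot[8] = ABBAaAbB$bABbABBb
  rot[9] = BBAaAbB$bABbABBbA
  rot[10] = BAaAbB$bABbABBbAB
  rot[11] = AaAbB$bABbABBbABB
  rot[12] = aAbB$bABbABBbABBA
  rot[13] = AbB$bABbABBbABBAa
  rot[14] = bB$bABbABBbABBAaA
  rot[15] = B$bABbABBbABBAaAb
  rot[16] = $bABbABBbABBAaAbB
Sorted (with $ < everything):
  sorted[0] = $bABbABBbABBAaAbB
  sorted[1] = ABBAaAbB$bABbABBb
  sorted[2] = ABBbABBAaAbB$bABb
  sorted[3] = ABbABBbABBAaAbB$b
  sorted[4] = AaAbB$bABbABBbABB
  sorted[5] = AbB$bABbABBbABBAa
  sorted[6] = B$bABbABBbABBAaAb
  sorted[7] = BAaAbB$bABbABBbAB
  sorted[8] = BBAaAbB$bABbABBbA
  sorted[9] = BBbABBAaAbB$bABbA
  sorted[10] = BbABBAaAbB$bABbAB
  sorted[11] = BbABBbABBAaAbB$bA
  sorted[12] = aAbB$bABbABBbABBA
  sorted[13] = bABBAaAbB$bABbABB
  sorted[14] = bABBbABBAaAbB$bAB
  sorted[15] = bABbABBbABBAaAbB$
  sorted[16] = bB$bABbABBbABBAaA
sorted[1] = ABBAaAbB$bABbABBb

Answer: ABBAaAbB$bABbABBb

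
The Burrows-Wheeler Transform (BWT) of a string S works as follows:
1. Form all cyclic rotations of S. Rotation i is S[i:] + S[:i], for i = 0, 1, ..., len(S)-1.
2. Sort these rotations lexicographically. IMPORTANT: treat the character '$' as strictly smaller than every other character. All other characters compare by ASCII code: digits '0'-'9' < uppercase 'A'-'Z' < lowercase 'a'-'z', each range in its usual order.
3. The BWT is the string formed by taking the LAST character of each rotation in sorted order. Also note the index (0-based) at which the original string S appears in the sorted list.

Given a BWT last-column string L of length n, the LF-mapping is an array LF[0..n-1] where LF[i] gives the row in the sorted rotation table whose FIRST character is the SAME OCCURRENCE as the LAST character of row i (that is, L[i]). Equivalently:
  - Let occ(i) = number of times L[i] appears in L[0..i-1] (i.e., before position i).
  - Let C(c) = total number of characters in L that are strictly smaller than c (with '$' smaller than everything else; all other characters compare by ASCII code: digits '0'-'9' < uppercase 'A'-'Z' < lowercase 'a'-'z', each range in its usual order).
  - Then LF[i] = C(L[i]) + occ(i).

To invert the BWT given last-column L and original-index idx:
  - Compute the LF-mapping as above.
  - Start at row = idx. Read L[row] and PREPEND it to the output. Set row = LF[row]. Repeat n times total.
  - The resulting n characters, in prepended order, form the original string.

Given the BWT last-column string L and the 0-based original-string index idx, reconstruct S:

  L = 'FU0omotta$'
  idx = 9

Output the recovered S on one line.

Answer: tomatoU0F$

Derivation:
LF mapping: 2 3 1 6 5 7 8 9 4 0
Walk LF starting at row 9, prepending L[row]:
  step 1: row=9, L[9]='$', prepend. Next row=LF[9]=0
  step 2: row=0, L[0]='F', prepend. Next row=LF[0]=2
  step 3: row=2, L[2]='0', prepend. Next row=LF[2]=1
  step 4: row=1, L[1]='U', prepend. Next row=LF[1]=3
  step 5: row=3, L[3]='o', prepend. Next row=LF[3]=6
  step 6: row=6, L[6]='t', prepend. Next row=LF[6]=8
  step 7: row=8, L[8]='a', prepend. Next row=LF[8]=4
  step 8: row=4, L[4]='m', prepend. Next row=LF[4]=5
  step 9: row=5, L[5]='o', prepend. Next row=LF[5]=7
  step 10: row=7, L[7]='t', prepend. Next row=LF[7]=9
Reversed output: tomatoU0F$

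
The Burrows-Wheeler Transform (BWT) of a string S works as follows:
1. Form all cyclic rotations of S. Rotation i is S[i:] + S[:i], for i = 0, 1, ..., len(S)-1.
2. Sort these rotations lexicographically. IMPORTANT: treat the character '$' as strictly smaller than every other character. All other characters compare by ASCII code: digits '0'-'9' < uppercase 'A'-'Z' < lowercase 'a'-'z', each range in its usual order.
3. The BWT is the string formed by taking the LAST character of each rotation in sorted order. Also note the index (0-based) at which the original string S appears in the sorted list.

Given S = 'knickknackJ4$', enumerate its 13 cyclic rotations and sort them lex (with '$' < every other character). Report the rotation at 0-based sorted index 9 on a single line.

Answer: knackJ4$knick

Derivation:
All 13 rotations (rotation i = S[i:]+S[:i]):
  rot[0] = knickknackJ4$
  rot[1] = nickknackJ4$k
  rot[2] = ickknackJ4$kn
  rot[3] = ckknackJ4$kni
  rot[4] = kknackJ4$knic
  rot[5] = knackJ4$knick
  rot[6] = nackJ4$knickk
  rot[7] = ackJ4$knickkn
  rot[8] = ckJ4$knickkna
  rot[9] = kJ4$knickknac
  rot[10] = J4$knickknack
  rot[11] = 4$knickknackJ
  rot[12] = $knickknackJ4
Sorted (with $ < everything):
  sorted[0] = $knickknackJ4
  sorted[1] = 4$knickknackJ
  sorted[2] = J4$knickknack
  sorted[3] = ackJ4$knickkn
  sorted[4] = ckJ4$knickkna
  sorted[5] = ckknackJ4$kni
  sorted[6] = ickknackJ4$kn
  sorted[7] = kJ4$knickknac
  sorted[8] = kknackJ4$knic
  sorted[9] = knackJ4$knick
  sorted[10] = knickknackJ4$
  sorted[11] = nackJ4$knickk
  sorted[12] = nickknackJ4$k
sorted[9] = knackJ4$knick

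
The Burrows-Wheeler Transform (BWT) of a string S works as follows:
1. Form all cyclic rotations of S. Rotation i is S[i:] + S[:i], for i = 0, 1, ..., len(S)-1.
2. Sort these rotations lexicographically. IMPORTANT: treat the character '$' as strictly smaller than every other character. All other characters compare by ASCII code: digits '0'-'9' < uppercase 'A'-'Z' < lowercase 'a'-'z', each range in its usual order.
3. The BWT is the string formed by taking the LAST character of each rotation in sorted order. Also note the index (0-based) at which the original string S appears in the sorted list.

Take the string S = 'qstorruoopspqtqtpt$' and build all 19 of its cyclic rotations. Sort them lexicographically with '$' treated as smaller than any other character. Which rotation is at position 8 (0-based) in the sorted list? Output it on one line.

Answer: qtpt$qstorruoopspqt

Derivation:
All 19 rotations (rotation i = S[i:]+S[:i]):
  rot[0] = qstorruoopspqtqtpt$
  rot[1] = storruoopspqtqtpt$q
  rot[2] = torruoopspqtqtpt$qs
  rot[3] = orruoopspqtqtpt$qst
  rot[4] = rruoopspqtqtpt$qsto
  rot[5] = ruoopspqtqtpt$qstor
  rot[6] = uoopspqtqtpt$qstorr
  rot[7] = oopspqtqtpt$qstorru
  rot[8] = opspqtqtpt$qstorruo
  rot[9] = pspqtqtpt$qstorruoo
  rot[10] = spqtqtpt$qstorruoop
  rot[11] = pqtqtpt$qstorruoops
  rot[12] = qtqtpt$qstorruoopsp
  rot[13] = tqtpt$qstorruoopspq
  rot[14] = qtpt$qstorruoopspqt
  rot[15] = tpt$qstorruoopspqtq
  rot[16] = pt$qstorruoopspqtqt
  rot[17] = t$qstorruoopspqtqtp
  rot[18] = $qstorruoopspqtqtpt
Sorted (with $ < everything):
  sorted[0] = $qstorruoopspqtqtpt
  sorted[1] = oopspqtqtpt$qstorru
  sorted[2] = opspqtqtpt$qstorruo
  sorted[3] = orruoopspqtqtpt$qst
  sorted[4] = pqtqtpt$qstorruoops
  sorted[5] = pspqtqtpt$qstorruoo
  sorted[6] = pt$qstorruoopspqtqt
  sorted[7] = qstorruoopspqtqtpt$
  sorted[8] = qtpt$qstorruoopspqt
  sorted[9] = qtqtpt$qstorruoopsp
  sorted[10] = rruoopspqtqtpt$qsto
  sorted[11] = ruoopspqtqtpt$qstor
  sorted[12] = spqtqtpt$qstorruoop
  sorted[13] = storruoopspqtqtpt$q
  sorted[14] = t$qstorruoopspqtqtp
  sorted[15] = torruoopspqtqtpt$qs
  sorted[16] = tpt$qstorruoopspqtq
  sorted[17] = tqtpt$qstorruoopspq
  sorted[18] = uoopspqtqtpt$qstorr
sorted[8] = qtpt$qstorruoopspqt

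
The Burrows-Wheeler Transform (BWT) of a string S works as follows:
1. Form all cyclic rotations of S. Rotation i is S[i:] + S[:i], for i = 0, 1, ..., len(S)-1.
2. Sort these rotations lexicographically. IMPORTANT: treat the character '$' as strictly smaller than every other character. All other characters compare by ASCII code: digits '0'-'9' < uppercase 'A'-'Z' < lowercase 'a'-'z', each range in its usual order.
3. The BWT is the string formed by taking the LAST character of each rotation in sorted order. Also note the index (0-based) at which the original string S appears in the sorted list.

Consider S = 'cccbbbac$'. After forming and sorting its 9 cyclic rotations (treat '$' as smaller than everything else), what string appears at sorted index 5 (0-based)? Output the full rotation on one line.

All 9 rotations (rotation i = S[i:]+S[:i]):
  rot[0] = cccbbbac$
  rot[1] = ccbbbac$c
  rot[2] = cbbbac$cc
  rot[3] = bbbac$ccc
  rot[4] = bbac$cccb
  rot[5] = bac$cccbb
  rot[6] = ac$cccbbb
  rot[7] = c$cccbbba
  rot[8] = $cccbbbac
Sorted (with $ < everything):
  sorted[0] = $cccbbbac
  sorted[1] = ac$cccbbb
  sorted[2] = bac$cccbb
  sorted[3] = bbac$cccb
  sorted[4] = bbbac$ccc
  sorted[5] = c$cccbbba
  sorted[6] = cbbbac$cc
  sorted[7] = ccbbbac$c
  sorted[8] = cccbbbac$
sorted[5] = c$cccbbba

Answer: c$cccbbba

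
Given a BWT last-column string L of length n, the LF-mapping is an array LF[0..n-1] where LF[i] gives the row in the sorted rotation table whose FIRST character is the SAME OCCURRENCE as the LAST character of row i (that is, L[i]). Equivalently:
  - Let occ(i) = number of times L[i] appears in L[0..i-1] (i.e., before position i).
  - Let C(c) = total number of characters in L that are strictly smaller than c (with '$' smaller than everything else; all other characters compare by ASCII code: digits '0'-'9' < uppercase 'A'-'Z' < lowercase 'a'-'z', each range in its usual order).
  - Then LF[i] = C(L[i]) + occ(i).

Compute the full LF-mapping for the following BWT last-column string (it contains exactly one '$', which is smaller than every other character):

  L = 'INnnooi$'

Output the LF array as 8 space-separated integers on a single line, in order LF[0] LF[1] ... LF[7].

Answer: 1 2 4 5 6 7 3 0

Derivation:
Char counts: '$':1, 'I':1, 'N':1, 'i':1, 'n':2, 'o':2
C (first-col start): C('$')=0, C('I')=1, C('N')=2, C('i')=3, C('n')=4, C('o')=6
L[0]='I': occ=0, LF[0]=C('I')+0=1+0=1
L[1]='N': occ=0, LF[1]=C('N')+0=2+0=2
L[2]='n': occ=0, LF[2]=C('n')+0=4+0=4
L[3]='n': occ=1, LF[3]=C('n')+1=4+1=5
L[4]='o': occ=0, LF[4]=C('o')+0=6+0=6
L[5]='o': occ=1, LF[5]=C('o')+1=6+1=7
L[6]='i': occ=0, LF[6]=C('i')+0=3+0=3
L[7]='$': occ=0, LF[7]=C('$')+0=0+0=0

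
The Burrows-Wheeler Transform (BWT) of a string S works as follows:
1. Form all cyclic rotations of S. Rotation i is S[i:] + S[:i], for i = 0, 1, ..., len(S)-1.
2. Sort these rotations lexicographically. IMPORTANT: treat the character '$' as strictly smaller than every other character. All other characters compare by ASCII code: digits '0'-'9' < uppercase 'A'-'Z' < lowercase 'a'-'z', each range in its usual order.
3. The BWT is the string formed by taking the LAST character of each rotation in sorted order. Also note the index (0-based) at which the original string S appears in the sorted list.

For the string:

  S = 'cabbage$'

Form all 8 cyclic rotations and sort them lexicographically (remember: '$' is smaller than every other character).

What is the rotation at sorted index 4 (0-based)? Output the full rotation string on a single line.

Answer: bbage$ca

Derivation:
All 8 rotations (rotation i = S[i:]+S[:i]):
  rot[0] = cabbage$
  rot[1] = abbage$c
  rot[2] = bbage$ca
  rot[3] = bage$cab
  rot[4] = age$cabb
  rot[5] = ge$cabba
  rot[6] = e$cabbag
  rot[7] = $cabbage
Sorted (with $ < everything):
  sorted[0] = $cabbage
  sorted[1] = abbage$c
  sorted[2] = age$cabb
  sorted[3] = bage$cab
  sorted[4] = bbage$ca
  sorted[5] = cabbage$
  sorted[6] = e$cabbag
  sorted[7] = ge$cabba
sorted[4] = bbage$ca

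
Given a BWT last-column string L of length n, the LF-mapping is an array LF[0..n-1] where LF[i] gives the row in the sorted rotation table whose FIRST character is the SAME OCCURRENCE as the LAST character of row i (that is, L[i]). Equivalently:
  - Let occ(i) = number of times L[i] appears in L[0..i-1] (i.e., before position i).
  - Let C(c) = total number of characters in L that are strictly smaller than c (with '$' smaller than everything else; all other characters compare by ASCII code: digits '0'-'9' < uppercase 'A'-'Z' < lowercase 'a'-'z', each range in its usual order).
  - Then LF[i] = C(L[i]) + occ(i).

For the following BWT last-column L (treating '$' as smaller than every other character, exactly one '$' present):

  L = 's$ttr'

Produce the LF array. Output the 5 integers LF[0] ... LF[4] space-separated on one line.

Char counts: '$':1, 'r':1, 's':1, 't':2
C (first-col start): C('$')=0, C('r')=1, C('s')=2, C('t')=3
L[0]='s': occ=0, LF[0]=C('s')+0=2+0=2
L[1]='$': occ=0, LF[1]=C('$')+0=0+0=0
L[2]='t': occ=0, LF[2]=C('t')+0=3+0=3
L[3]='t': occ=1, LF[3]=C('t')+1=3+1=4
L[4]='r': occ=0, LF[4]=C('r')+0=1+0=1

Answer: 2 0 3 4 1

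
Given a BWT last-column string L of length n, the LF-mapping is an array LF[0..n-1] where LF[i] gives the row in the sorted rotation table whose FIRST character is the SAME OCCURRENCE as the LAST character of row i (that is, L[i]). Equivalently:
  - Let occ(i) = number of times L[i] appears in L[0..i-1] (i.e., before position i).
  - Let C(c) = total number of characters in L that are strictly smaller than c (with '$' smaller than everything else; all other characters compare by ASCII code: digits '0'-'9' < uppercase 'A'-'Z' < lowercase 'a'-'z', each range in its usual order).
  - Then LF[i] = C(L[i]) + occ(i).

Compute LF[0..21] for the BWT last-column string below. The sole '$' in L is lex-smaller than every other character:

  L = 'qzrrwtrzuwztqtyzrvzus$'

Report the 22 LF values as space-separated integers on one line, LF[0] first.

Answer: 1 17 3 4 14 8 5 18 11 15 19 9 2 10 16 20 6 13 21 12 7 0

Derivation:
Char counts: '$':1, 'q':2, 'r':4, 's':1, 't':3, 'u':2, 'v':1, 'w':2, 'y':1, 'z':5
C (first-col start): C('$')=0, C('q')=1, C('r')=3, C('s')=7, C('t')=8, C('u')=11, C('v')=13, C('w')=14, C('y')=16, C('z')=17
L[0]='q': occ=0, LF[0]=C('q')+0=1+0=1
L[1]='z': occ=0, LF[1]=C('z')+0=17+0=17
L[2]='r': occ=0, LF[2]=C('r')+0=3+0=3
L[3]='r': occ=1, LF[3]=C('r')+1=3+1=4
L[4]='w': occ=0, LF[4]=C('w')+0=14+0=14
L[5]='t': occ=0, LF[5]=C('t')+0=8+0=8
L[6]='r': occ=2, LF[6]=C('r')+2=3+2=5
L[7]='z': occ=1, LF[7]=C('z')+1=17+1=18
L[8]='u': occ=0, LF[8]=C('u')+0=11+0=11
L[9]='w': occ=1, LF[9]=C('w')+1=14+1=15
L[10]='z': occ=2, LF[10]=C('z')+2=17+2=19
L[11]='t': occ=1, LF[11]=C('t')+1=8+1=9
L[12]='q': occ=1, LF[12]=C('q')+1=1+1=2
L[13]='t': occ=2, LF[13]=C('t')+2=8+2=10
L[14]='y': occ=0, LF[14]=C('y')+0=16+0=16
L[15]='z': occ=3, LF[15]=C('z')+3=17+3=20
L[16]='r': occ=3, LF[16]=C('r')+3=3+3=6
L[17]='v': occ=0, LF[17]=C('v')+0=13+0=13
L[18]='z': occ=4, LF[18]=C('z')+4=17+4=21
L[19]='u': occ=1, LF[19]=C('u')+1=11+1=12
L[20]='s': occ=0, LF[20]=C('s')+0=7+0=7
L[21]='$': occ=0, LF[21]=C('$')+0=0+0=0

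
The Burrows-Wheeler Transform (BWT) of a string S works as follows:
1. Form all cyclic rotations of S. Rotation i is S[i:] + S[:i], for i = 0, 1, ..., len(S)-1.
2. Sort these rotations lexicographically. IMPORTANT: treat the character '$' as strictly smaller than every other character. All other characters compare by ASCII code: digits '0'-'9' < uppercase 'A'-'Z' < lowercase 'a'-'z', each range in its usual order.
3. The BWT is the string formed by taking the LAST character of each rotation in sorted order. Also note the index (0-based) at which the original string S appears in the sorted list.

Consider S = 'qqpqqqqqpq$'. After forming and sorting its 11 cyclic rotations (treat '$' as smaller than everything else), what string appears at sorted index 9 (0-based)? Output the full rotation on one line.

All 11 rotations (rotation i = S[i:]+S[:i]):
  rot[0] = qqpqqqqqpq$
  rot[1] = qpqqqqqpq$q
  rot[2] = pqqqqqpq$qq
  rot[3] = qqqqqpq$qqp
  rot[4] = qqqqpq$qqpq
  rot[5] = qqqpq$qqpqq
  rot[6] = qqpq$qqpqqq
  rot[7] = qpq$qqpqqqq
  rot[8] = pq$qqpqqqqq
  rot[9] = q$qqpqqqqqp
  rot[10] = $qqpqqqqqpq
Sorted (with $ < everything):
  sorted[0] = $qqpqqqqqpq
  sorted[1] = pq$qqpqqqqq
  sorted[2] = pqqqqqpq$qq
  sorted[3] = q$qqpqqqqqp
  sorted[4] = qpq$qqpqqqq
  sorted[5] = qpqqqqqpq$q
  sorted[6] = qqpq$qqpqqq
  sorted[7] = qqpqqqqqpq$
  sorted[8] = qqqpq$qqpqq
  sorted[9] = qqqqpq$qqpq
  sorted[10] = qqqqqpq$qqp
sorted[9] = qqqqpq$qqpq

Answer: qqqqpq$qqpq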